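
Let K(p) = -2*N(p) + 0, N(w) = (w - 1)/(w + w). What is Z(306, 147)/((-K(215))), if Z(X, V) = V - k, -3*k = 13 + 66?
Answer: 55900/321 ≈ 174.14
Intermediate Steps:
N(w) = (-1 + w)/(2*w) (N(w) = (-1 + w)/((2*w)) = (-1 + w)*(1/(2*w)) = (-1 + w)/(2*w))
K(p) = -(-1 + p)/p (K(p) = -(-1 + p)/p + 0 = -(-1 + p)/p)
k = -79/3 (k = -(13 + 66)/3 = -⅓*79 = -79/3 ≈ -26.333)
Z(X, V) = 79/3 + V (Z(X, V) = V - 1*(-79/3) = V + 79/3 = 79/3 + V)
Z(306, 147)/((-K(215))) = (79/3 + 147)/((-(1 - 1*215)/215)) = 520/(3*((-(1 - 215)/215))) = 520/(3*((-(-214)/215))) = 520/(3*((-1*(-214/215)))) = 520/(3*(214/215)) = (520/3)*(215/214) = 55900/321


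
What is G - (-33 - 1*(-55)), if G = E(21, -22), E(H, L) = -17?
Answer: -39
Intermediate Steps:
G = -17
G - (-33 - 1*(-55)) = -17 - (-33 - 1*(-55)) = -17 - (-33 + 55) = -17 - 1*22 = -17 - 22 = -39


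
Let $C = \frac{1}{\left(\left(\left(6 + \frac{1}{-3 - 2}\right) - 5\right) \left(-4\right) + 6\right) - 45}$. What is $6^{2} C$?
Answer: $- \frac{180}{211} \approx -0.85308$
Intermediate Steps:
$C = - \frac{5}{211}$ ($C = \frac{1}{\left(\left(\left(6 + \frac{1}{-5}\right) - 5\right) \left(-4\right) + 6\right) - 45} = \frac{1}{\left(\left(\left(6 - \frac{1}{5}\right) - 5\right) \left(-4\right) + 6\right) - 45} = \frac{1}{\left(\left(\frac{29}{5} - 5\right) \left(-4\right) + 6\right) - 45} = \frac{1}{\left(\frac{4}{5} \left(-4\right) + 6\right) - 45} = \frac{1}{\left(- \frac{16}{5} + 6\right) - 45} = \frac{1}{\frac{14}{5} - 45} = \frac{1}{- \frac{211}{5}} = - \frac{5}{211} \approx -0.023697$)
$6^{2} C = 6^{2} \left(- \frac{5}{211}\right) = 36 \left(- \frac{5}{211}\right) = - \frac{180}{211}$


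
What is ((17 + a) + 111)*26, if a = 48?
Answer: 4576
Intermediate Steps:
((17 + a) + 111)*26 = ((17 + 48) + 111)*26 = (65 + 111)*26 = 176*26 = 4576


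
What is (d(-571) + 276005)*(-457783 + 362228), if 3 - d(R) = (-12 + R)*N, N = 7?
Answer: -26763904395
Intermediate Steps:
d(R) = 87 - 7*R (d(R) = 3 - (-12 + R)*7 = 3 - (-84 + 7*R) = 3 + (84 - 7*R) = 87 - 7*R)
(d(-571) + 276005)*(-457783 + 362228) = ((87 - 7*(-571)) + 276005)*(-457783 + 362228) = ((87 + 3997) + 276005)*(-95555) = (4084 + 276005)*(-95555) = 280089*(-95555) = -26763904395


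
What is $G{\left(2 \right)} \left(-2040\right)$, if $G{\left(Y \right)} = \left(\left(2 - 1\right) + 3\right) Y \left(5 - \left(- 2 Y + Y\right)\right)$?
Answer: $-114240$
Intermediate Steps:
$G{\left(Y \right)} = 4 Y \left(5 + Y\right)$ ($G{\left(Y \right)} = \left(1 + 3\right) Y \left(5 - - Y\right) = 4 Y \left(5 + Y\right)$)
$G{\left(2 \right)} \left(-2040\right) = 4 \cdot 2 \left(5 + 2\right) \left(-2040\right) = 4 \cdot 2 \cdot 7 \left(-2040\right) = 56 \left(-2040\right) = -114240$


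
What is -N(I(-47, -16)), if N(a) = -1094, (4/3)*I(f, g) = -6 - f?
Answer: 1094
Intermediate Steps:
I(f, g) = -9/2 - 3*f/4 (I(f, g) = 3*(-6 - f)/4 = -9/2 - 3*f/4)
-N(I(-47, -16)) = -1*(-1094) = 1094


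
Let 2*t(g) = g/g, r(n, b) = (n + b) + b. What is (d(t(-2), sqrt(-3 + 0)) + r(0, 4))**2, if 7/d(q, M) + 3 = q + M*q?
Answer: 2*(104*sqrt(3) + 121*I)/(5*sqrt(3) + 11*I) ≈ 29.5 - 9.5263*I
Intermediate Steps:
r(n, b) = n + 2*b (r(n, b) = (b + n) + b = n + 2*b)
t(g) = 1/2 (t(g) = (g/g)/2 = (1/2)*1 = 1/2)
d(q, M) = 7/(-3 + q + M*q) (d(q, M) = 7/(-3 + (q + M*q)) = 7/(-3 + q + M*q))
(d(t(-2), sqrt(-3 + 0)) + r(0, 4))**2 = (7/(-3 + 1/2 + sqrt(-3 + 0)*(1/2)) + (0 + 2*4))**2 = (7/(-3 + 1/2 + sqrt(-3)*(1/2)) + (0 + 8))**2 = (7/(-3 + 1/2 + (I*sqrt(3))*(1/2)) + 8)**2 = (7/(-3 + 1/2 + I*sqrt(3)/2) + 8)**2 = (7/(-5/2 + I*sqrt(3)/2) + 8)**2 = (8 + 7/(-5/2 + I*sqrt(3)/2))**2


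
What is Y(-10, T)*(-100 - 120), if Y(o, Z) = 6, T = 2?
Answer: -1320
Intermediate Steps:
Y(-10, T)*(-100 - 120) = 6*(-100 - 120) = 6*(-220) = -1320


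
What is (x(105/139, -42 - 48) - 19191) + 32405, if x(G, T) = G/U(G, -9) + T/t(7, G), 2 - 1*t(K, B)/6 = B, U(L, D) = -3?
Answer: 317461188/24047 ≈ 13202.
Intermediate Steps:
t(K, B) = 12 - 6*B
x(G, T) = -G/3 + T/(12 - 6*G) (x(G, T) = G/(-3) + T/(12 - 6*G) = G*(-⅓) + T/(12 - 6*G) = -G/3 + T/(12 - 6*G))
(x(105/139, -42 - 48) - 19191) + 32405 = ((-(-42 - 48) - 2*105/139*(-2 + 105/139))/(6*(-2 + 105/139)) - 19191) + 32405 = ((-1*(-90) - 2*105*(1/139)*(-2 + 105*(1/139)))/(6*(-2 + 105*(1/139))) - 19191) + 32405 = ((90 - 2*105/139*(-2 + 105/139))/(6*(-2 + 105/139)) - 19191) + 32405 = ((90 - 2*105/139*(-173/139))/(6*(-173/139)) - 19191) + 32405 = ((⅙)*(-139/173)*(90 + 36330/19321) - 19191) + 32405 = ((⅙)*(-139/173)*(1775220/19321) - 19191) + 32405 = (-295870/24047 - 19191) + 32405 = -461781847/24047 + 32405 = 317461188/24047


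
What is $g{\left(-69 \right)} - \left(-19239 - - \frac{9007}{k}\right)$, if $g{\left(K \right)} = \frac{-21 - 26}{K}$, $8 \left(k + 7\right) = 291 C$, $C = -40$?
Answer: $\frac{1941482039}{100878} \approx 19246.0$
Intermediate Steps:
$k = -1462$ ($k = -7 + \frac{291 \left(-40\right)}{8} = -7 + \frac{1}{8} \left(-11640\right) = -7 - 1455 = -1462$)
$g{\left(K \right)} = - \frac{47}{K}$
$g{\left(-69 \right)} - \left(-19239 - - \frac{9007}{k}\right) = - \frac{47}{-69} - \left(-19239 - - \frac{9007}{-1462}\right) = \left(-47\right) \left(- \frac{1}{69}\right) - \left(-19239 - \left(-9007\right) \left(- \frac{1}{1462}\right)\right) = \frac{47}{69} - \left(-19239 - \frac{9007}{1462}\right) = \frac{47}{69} - - \frac{28136425}{1462} = \frac{47}{69} + \frac{28136425}{1462} = \frac{1941482039}{100878}$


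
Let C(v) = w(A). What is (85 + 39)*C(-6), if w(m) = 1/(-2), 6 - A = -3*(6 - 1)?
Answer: -62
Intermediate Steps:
A = 21 (A = 6 - (-3)*(6 - 1) = 6 - (-3)*5 = 6 - 1*(-15) = 6 + 15 = 21)
w(m) = -1/2
C(v) = -1/2
(85 + 39)*C(-6) = (85 + 39)*(-1/2) = 124*(-1/2) = -62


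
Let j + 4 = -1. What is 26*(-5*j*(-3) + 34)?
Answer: -1066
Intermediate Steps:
j = -5 (j = -4 - 1 = -5)
26*(-5*j*(-3) + 34) = 26*(-5*(-5)*(-3) + 34) = 26*(25*(-3) + 34) = 26*(-75 + 34) = 26*(-41) = -1066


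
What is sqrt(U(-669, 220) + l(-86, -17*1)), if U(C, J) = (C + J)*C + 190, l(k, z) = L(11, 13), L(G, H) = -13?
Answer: sqrt(300558) ≈ 548.23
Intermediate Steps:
l(k, z) = -13
U(C, J) = 190 + C*(C + J) (U(C, J) = C*(C + J) + 190 = 190 + C*(C + J))
sqrt(U(-669, 220) + l(-86, -17*1)) = sqrt((190 + (-669)**2 - 669*220) - 13) = sqrt((190 + 447561 - 147180) - 13) = sqrt(300571 - 13) = sqrt(300558)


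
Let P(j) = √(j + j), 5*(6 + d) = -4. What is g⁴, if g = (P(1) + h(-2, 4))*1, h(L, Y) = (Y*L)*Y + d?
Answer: 1427761796/625 - 29244336*√2/125 ≈ 1.9536e+6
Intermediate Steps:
d = -34/5 (d = -6 + (⅕)*(-4) = -6 - ⅘ = -34/5 ≈ -6.8000)
P(j) = √2*√j (P(j) = √(2*j) = √2*√j)
h(L, Y) = -34/5 + L*Y² (h(L, Y) = (Y*L)*Y - 34/5 = (L*Y)*Y - 34/5 = L*Y² - 34/5 = -34/5 + L*Y²)
g = -194/5 + √2 (g = (√2*√1 + (-34/5 - 2*4²))*1 = (√2*1 + (-34/5 - 2*16))*1 = (√2 + (-34/5 - 32))*1 = (√2 - 194/5)*1 = (-194/5 + √2)*1 = -194/5 + √2 ≈ -37.386)
g⁴ = (-194/5 + √2)⁴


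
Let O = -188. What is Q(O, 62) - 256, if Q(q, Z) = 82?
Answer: -174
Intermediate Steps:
Q(O, 62) - 256 = 82 - 256 = -174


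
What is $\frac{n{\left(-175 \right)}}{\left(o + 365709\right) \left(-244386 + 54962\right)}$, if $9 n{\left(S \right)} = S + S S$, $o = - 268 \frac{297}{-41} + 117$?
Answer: $- \frac{29725}{612047696976} \approx -4.8566 \cdot 10^{-8}$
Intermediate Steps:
$o = \frac{84393}{41}$ ($o = - 268 \cdot 297 \left(- \frac{1}{41}\right) + 117 = \left(-268\right) \left(- \frac{297}{41}\right) + 117 = \frac{79596}{41} + 117 = \frac{84393}{41} \approx 2058.4$)
$n{\left(S \right)} = \frac{S}{9} + \frac{S^{2}}{9}$ ($n{\left(S \right)} = \frac{S + S S}{9} = \frac{S + S^{2}}{9} = \frac{S}{9} + \frac{S^{2}}{9}$)
$\frac{n{\left(-175 \right)}}{\left(o + 365709\right) \left(-244386 + 54962\right)} = \frac{\frac{1}{9} \left(-175\right) \left(1 - 175\right)}{\left(\frac{84393}{41} + 365709\right) \left(-244386 + 54962\right)} = \frac{\frac{1}{9} \left(-175\right) \left(-174\right)}{\frac{15078462}{41} \left(-189424\right)} = \frac{10150}{3 \left(- \frac{2856222585888}{41}\right)} = \frac{10150}{3} \left(- \frac{41}{2856222585888}\right) = - \frac{29725}{612047696976}$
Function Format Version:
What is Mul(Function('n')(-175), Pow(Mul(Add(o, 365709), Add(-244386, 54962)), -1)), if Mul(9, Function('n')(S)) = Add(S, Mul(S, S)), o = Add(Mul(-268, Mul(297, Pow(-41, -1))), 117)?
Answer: Rational(-29725, 612047696976) ≈ -4.8566e-8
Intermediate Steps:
o = Rational(84393, 41) (o = Add(Mul(-268, Mul(297, Rational(-1, 41))), 117) = Add(Mul(-268, Rational(-297, 41)), 117) = Add(Rational(79596, 41), 117) = Rational(84393, 41) ≈ 2058.4)
Function('n')(S) = Add(Mul(Rational(1, 9), S), Mul(Rational(1, 9), Pow(S, 2))) (Function('n')(S) = Mul(Rational(1, 9), Add(S, Mul(S, S))) = Mul(Rational(1, 9), Add(S, Pow(S, 2))) = Add(Mul(Rational(1, 9), S), Mul(Rational(1, 9), Pow(S, 2))))
Mul(Function('n')(-175), Pow(Mul(Add(o, 365709), Add(-244386, 54962)), -1)) = Mul(Mul(Rational(1, 9), -175, Add(1, -175)), Pow(Mul(Add(Rational(84393, 41), 365709), Add(-244386, 54962)), -1)) = Mul(Mul(Rational(1, 9), -175, -174), Pow(Mul(Rational(15078462, 41), -189424), -1)) = Mul(Rational(10150, 3), Pow(Rational(-2856222585888, 41), -1)) = Mul(Rational(10150, 3), Rational(-41, 2856222585888)) = Rational(-29725, 612047696976)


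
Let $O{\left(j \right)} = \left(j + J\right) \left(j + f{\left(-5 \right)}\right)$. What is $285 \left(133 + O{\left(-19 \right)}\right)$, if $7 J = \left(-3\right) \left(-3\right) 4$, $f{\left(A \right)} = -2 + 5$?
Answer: $\frac{707655}{7} \approx 1.0109 \cdot 10^{5}$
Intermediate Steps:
$f{\left(A \right)} = 3$
$J = \frac{36}{7}$ ($J = \frac{\left(-3\right) \left(-3\right) 4}{7} = \frac{9 \cdot 4}{7} = \frac{1}{7} \cdot 36 = \frac{36}{7} \approx 5.1429$)
$O{\left(j \right)} = \left(3 + j\right) \left(\frac{36}{7} + j\right)$ ($O{\left(j \right)} = \left(j + \frac{36}{7}\right) \left(j + 3\right) = \left(\frac{36}{7} + j\right) \left(3 + j\right) = \left(3 + j\right) \left(\frac{36}{7} + j\right)$)
$285 \left(133 + O{\left(-19 \right)}\right) = 285 \left(133 + \left(\frac{108}{7} + \left(-19\right)^{2} + \frac{57}{7} \left(-19\right)\right)\right) = 285 \left(133 + \left(\frac{108}{7} + 361 - \frac{1083}{7}\right)\right) = 285 \left(133 + \frac{1552}{7}\right) = 285 \cdot \frac{2483}{7} = \frac{707655}{7}$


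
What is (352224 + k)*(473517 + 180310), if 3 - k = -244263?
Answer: 390001267230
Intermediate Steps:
k = 244266 (k = 3 - 1*(-244263) = 3 + 244263 = 244266)
(352224 + k)*(473517 + 180310) = (352224 + 244266)*(473517 + 180310) = 596490*653827 = 390001267230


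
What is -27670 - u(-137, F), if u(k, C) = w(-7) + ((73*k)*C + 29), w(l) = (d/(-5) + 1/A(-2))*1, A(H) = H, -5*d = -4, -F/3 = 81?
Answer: -122897067/50 ≈ -2.4579e+6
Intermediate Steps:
F = -243 (F = -3*81 = -243)
d = 4/5 (d = -1/5*(-4) = 4/5 ≈ 0.80000)
w(l) = -33/50 (w(l) = ((4/5)/(-5) + 1/(-2))*1 = ((4/5)*(-1/5) + 1*(-1/2))*1 = (-4/25 - 1/2)*1 = -33/50*1 = -33/50)
u(k, C) = 1417/50 + 73*C*k (u(k, C) = -33/50 + ((73*k)*C + 29) = -33/50 + (73*C*k + 29) = -33/50 + (29 + 73*C*k) = 1417/50 + 73*C*k)
-27670 - u(-137, F) = -27670 - (1417/50 + 73*(-243)*(-137)) = -27670 - (1417/50 + 2430243) = -27670 - 1*121513567/50 = -27670 - 121513567/50 = -122897067/50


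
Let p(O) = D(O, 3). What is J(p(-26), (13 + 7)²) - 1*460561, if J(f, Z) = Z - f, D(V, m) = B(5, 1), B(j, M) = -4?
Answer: -460157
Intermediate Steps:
D(V, m) = -4
p(O) = -4
J(p(-26), (13 + 7)²) - 1*460561 = ((13 + 7)² - 1*(-4)) - 1*460561 = (20² + 4) - 460561 = (400 + 4) - 460561 = 404 - 460561 = -460157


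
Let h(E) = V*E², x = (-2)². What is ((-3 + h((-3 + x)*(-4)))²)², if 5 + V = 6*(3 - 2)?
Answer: 28561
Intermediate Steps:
x = 4
V = 1 (V = -5 + 6*(3 - 2) = -5 + 6*1 = -5 + 6 = 1)
h(E) = E² (h(E) = 1*E² = E²)
((-3 + h((-3 + x)*(-4)))²)² = ((-3 + ((-3 + 4)*(-4))²)²)² = ((-3 + (1*(-4))²)²)² = ((-3 + (-4)²)²)² = ((-3 + 16)²)² = (13²)² = 169² = 28561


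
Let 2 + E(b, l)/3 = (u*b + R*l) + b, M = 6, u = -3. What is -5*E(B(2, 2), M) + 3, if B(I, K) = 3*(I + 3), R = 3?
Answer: 213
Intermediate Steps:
B(I, K) = 9 + 3*I (B(I, K) = 3*(3 + I) = 9 + 3*I)
E(b, l) = -6 - 6*b + 9*l (E(b, l) = -6 + 3*((-3*b + 3*l) + b) = -6 + 3*(-2*b + 3*l) = -6 + (-6*b + 9*l) = -6 - 6*b + 9*l)
-5*E(B(2, 2), M) + 3 = -5*(-6 - 6*(9 + 3*2) + 9*6) + 3 = -5*(-6 - 6*(9 + 6) + 54) + 3 = -5*(-6 - 6*15 + 54) + 3 = -5*(-6 - 90 + 54) + 3 = -5*(-42) + 3 = 210 + 3 = 213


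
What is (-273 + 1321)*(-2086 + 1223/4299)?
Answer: -9396882568/4299 ≈ -2.1858e+6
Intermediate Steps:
(-273 + 1321)*(-2086 + 1223/4299) = 1048*(-2086 + 1223*(1/4299)) = 1048*(-2086 + 1223/4299) = 1048*(-8966491/4299) = -9396882568/4299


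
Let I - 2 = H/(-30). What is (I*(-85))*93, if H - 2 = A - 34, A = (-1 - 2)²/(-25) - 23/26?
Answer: -31940943/1300 ≈ -24570.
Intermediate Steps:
A = -809/650 (A = (-3)²*(-1/25) - 23*1/26 = 9*(-1/25) - 23/26 = -9/25 - 23/26 = -809/650 ≈ -1.2446)
H = -21609/650 (H = 2 + (-809/650 - 34) = 2 - 22909/650 = -21609/650 ≈ -33.245)
I = 20203/6500 (I = 2 - 21609/650/(-30) = 2 - 21609/650*(-1/30) = 2 + 7203/6500 = 20203/6500 ≈ 3.1082)
(I*(-85))*93 = ((20203/6500)*(-85))*93 = -343451/1300*93 = -31940943/1300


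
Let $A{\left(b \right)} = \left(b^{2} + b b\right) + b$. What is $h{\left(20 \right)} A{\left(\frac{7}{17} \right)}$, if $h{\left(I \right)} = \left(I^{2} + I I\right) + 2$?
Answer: $\frac{174034}{289} \approx 602.19$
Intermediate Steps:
$A{\left(b \right)} = b + 2 b^{2}$ ($A{\left(b \right)} = \left(b^{2} + b^{2}\right) + b = 2 b^{2} + b = b + 2 b^{2}$)
$h{\left(I \right)} = 2 + 2 I^{2}$ ($h{\left(I \right)} = \left(I^{2} + I^{2}\right) + 2 = 2 I^{2} + 2 = 2 + 2 I^{2}$)
$h{\left(20 \right)} A{\left(\frac{7}{17} \right)} = \left(2 + 2 \cdot 20^{2}\right) \frac{7}{17} \left(1 + 2 \cdot \frac{7}{17}\right) = \left(2 + 2 \cdot 400\right) 7 \cdot \frac{1}{17} \left(1 + 2 \cdot 7 \cdot \frac{1}{17}\right) = \left(2 + 800\right) \frac{7 \left(1 + 2 \cdot \frac{7}{17}\right)}{17} = 802 \frac{7 \left(1 + \frac{14}{17}\right)}{17} = 802 \cdot \frac{7}{17} \cdot \frac{31}{17} = 802 \cdot \frac{217}{289} = \frac{174034}{289}$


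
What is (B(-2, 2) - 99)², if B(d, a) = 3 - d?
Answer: 8836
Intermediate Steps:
(B(-2, 2) - 99)² = ((3 - 1*(-2)) - 99)² = ((3 + 2) - 99)² = (5 - 99)² = (-94)² = 8836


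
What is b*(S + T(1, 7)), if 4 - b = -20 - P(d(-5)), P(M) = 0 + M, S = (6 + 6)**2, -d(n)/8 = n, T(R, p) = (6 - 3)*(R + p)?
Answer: 10752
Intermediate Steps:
T(R, p) = 3*R + 3*p (T(R, p) = 3*(R + p) = 3*R + 3*p)
d(n) = -8*n
S = 144 (S = 12**2 = 144)
P(M) = M
b = 64 (b = 4 - (-20 - (-8)*(-5)) = 4 - (-20 - 1*40) = 4 - (-20 - 40) = 4 - 1*(-60) = 4 + 60 = 64)
b*(S + T(1, 7)) = 64*(144 + (3*1 + 3*7)) = 64*(144 + (3 + 21)) = 64*(144 + 24) = 64*168 = 10752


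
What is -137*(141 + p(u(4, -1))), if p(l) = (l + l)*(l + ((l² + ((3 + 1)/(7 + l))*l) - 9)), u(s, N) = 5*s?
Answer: -61771519/27 ≈ -2.2878e+6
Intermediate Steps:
p(l) = 2*l*(-9 + l + l² + 4*l/(7 + l)) (p(l) = (2*l)*(l + ((l² + (4/(7 + l))*l) - 9)) = (2*l)*(l + ((l² + 4*l/(7 + l)) - 9)) = (2*l)*(l + (-9 + l² + 4*l/(7 + l))) = (2*l)*(-9 + l + l² + 4*l/(7 + l)) = 2*l*(-9 + l + l² + 4*l/(7 + l)))
-137*(141 + p(u(4, -1))) = -137*(141 + 2*(5*4)*(-63 + (5*4)³ + 2*(5*4) + 8*(5*4)²)/(7 + 5*4)) = -137*(141 + 2*20*(-63 + 20³ + 2*20 + 8*20²)/(7 + 20)) = -137*(141 + 2*20*(-63 + 8000 + 40 + 8*400)/27) = -137*(141 + 2*20*(1/27)*(-63 + 8000 + 40 + 3200)) = -137*(141 + 2*20*(1/27)*11177) = -137*(141 + 447080/27) = -137*450887/27 = -61771519/27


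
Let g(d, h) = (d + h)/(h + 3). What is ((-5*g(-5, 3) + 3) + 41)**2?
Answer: 18769/9 ≈ 2085.4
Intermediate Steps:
g(d, h) = (d + h)/(3 + h)
((-5*g(-5, 3) + 3) + 41)**2 = ((-5*(-5 + 3)/(3 + 3) + 3) + 41)**2 = ((-5*(-2)/6 + 3) + 41)**2 = ((-5*(-1/3) + 3) + 41)**2 = ((5/3 + 3) + 41)**2 = (14/3 + 41)**2 = (137/3)**2 = 18769/9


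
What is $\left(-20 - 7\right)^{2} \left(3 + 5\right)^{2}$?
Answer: $46656$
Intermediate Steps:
$\left(-20 - 7\right)^{2} \left(3 + 5\right)^{2} = \left(-27\right)^{2} \cdot 8^{2} = 729 \cdot 64 = 46656$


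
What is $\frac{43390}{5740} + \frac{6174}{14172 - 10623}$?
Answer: $\frac{902047}{97006} \approx 9.2989$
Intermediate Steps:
$\frac{43390}{5740} + \frac{6174}{14172 - 10623} = 43390 \cdot \frac{1}{5740} + \frac{6174}{3549} = \frac{4339}{574} + 6174 \cdot \frac{1}{3549} = \frac{4339}{574} + \frac{294}{169} = \frac{902047}{97006}$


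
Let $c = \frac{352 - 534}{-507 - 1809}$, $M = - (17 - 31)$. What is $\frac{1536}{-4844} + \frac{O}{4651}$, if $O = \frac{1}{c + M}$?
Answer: $- \frac{4159356402}{13117768769} \approx -0.31708$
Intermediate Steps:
$M = 14$ ($M = \left(-1\right) \left(-14\right) = 14$)
$c = \frac{91}{1158}$ ($c = - \frac{182}{-2316} = \left(-182\right) \left(- \frac{1}{2316}\right) = \frac{91}{1158} \approx 0.078584$)
$O = \frac{1158}{16303}$ ($O = \frac{1}{\frac{91}{1158} + 14} = \frac{1}{\frac{16303}{1158}} = \frac{1158}{16303} \approx 0.07103$)
$\frac{1536}{-4844} + \frac{O}{4651} = \frac{1536}{-4844} + \frac{1158}{16303 \cdot 4651} = 1536 \left(- \frac{1}{4844}\right) + \frac{1158}{16303} \cdot \frac{1}{4651} = - \frac{384}{1211} + \frac{1158}{75825253} = - \frac{4159356402}{13117768769}$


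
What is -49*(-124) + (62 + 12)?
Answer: 6150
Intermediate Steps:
-49*(-124) + (62 + 12) = 6076 + 74 = 6150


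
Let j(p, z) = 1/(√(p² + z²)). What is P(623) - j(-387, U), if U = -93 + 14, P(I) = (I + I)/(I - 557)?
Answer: 623/33 - √156010/156010 ≈ 18.876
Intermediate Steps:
P(I) = 2*I/(-557 + I) (P(I) = (2*I)/(-557 + I) = 2*I/(-557 + I))
U = -79
j(p, z) = (p² + z²)^(-½)
P(623) - j(-387, U) = 2*623/(-557 + 623) - 1/√((-387)² + (-79)²) = 2*623/66 - 1/√(149769 + 6241) = 2*623*(1/66) - 1/√156010 = 623/33 - √156010/156010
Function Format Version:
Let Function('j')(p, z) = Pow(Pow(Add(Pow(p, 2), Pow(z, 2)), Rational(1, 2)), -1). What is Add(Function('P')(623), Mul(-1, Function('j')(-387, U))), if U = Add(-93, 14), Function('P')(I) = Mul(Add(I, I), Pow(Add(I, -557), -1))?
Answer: Add(Rational(623, 33), Mul(Rational(-1, 156010), Pow(156010, Rational(1, 2)))) ≈ 18.876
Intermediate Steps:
Function('P')(I) = Mul(2, I, Pow(Add(-557, I), -1)) (Function('P')(I) = Mul(Mul(2, I), Pow(Add(-557, I), -1)) = Mul(2, I, Pow(Add(-557, I), -1)))
U = -79
Function('j')(p, z) = Pow(Add(Pow(p, 2), Pow(z, 2)), Rational(-1, 2))
Add(Function('P')(623), Mul(-1, Function('j')(-387, U))) = Add(Mul(2, 623, Pow(Add(-557, 623), -1)), Mul(-1, Pow(Add(Pow(-387, 2), Pow(-79, 2)), Rational(-1, 2)))) = Add(Mul(2, 623, Pow(66, -1)), Mul(-1, Pow(Add(149769, 6241), Rational(-1, 2)))) = Add(Mul(2, 623, Rational(1, 66)), Mul(-1, Pow(156010, Rational(-1, 2)))) = Add(Rational(623, 33), Mul(-1, Mul(Rational(1, 156010), Pow(156010, Rational(1, 2))))) = Add(Rational(623, 33), Mul(Rational(-1, 156010), Pow(156010, Rational(1, 2))))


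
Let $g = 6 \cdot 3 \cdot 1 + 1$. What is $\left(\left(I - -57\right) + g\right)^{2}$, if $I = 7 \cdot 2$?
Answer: $8100$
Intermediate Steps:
$I = 14$
$g = 19$ ($g = 18 \cdot 1 + 1 = 18 + 1 = 19$)
$\left(\left(I - -57\right) + g\right)^{2} = \left(\left(14 - -57\right) + 19\right)^{2} = \left(\left(14 + 57\right) + 19\right)^{2} = \left(71 + 19\right)^{2} = 90^{2} = 8100$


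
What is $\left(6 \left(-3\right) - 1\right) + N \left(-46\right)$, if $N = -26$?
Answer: $1177$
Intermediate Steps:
$\left(6 \left(-3\right) - 1\right) + N \left(-46\right) = \left(6 \left(-3\right) - 1\right) - -1196 = \left(-18 - 1\right) + 1196 = -19 + 1196 = 1177$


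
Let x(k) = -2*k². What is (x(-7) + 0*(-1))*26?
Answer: -2548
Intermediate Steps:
(x(-7) + 0*(-1))*26 = (-2*(-7)² + 0*(-1))*26 = (-2*49 + 0)*26 = (-98 + 0)*26 = -98*26 = -2548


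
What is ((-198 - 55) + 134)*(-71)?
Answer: 8449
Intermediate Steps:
((-198 - 55) + 134)*(-71) = (-253 + 134)*(-71) = -119*(-71) = 8449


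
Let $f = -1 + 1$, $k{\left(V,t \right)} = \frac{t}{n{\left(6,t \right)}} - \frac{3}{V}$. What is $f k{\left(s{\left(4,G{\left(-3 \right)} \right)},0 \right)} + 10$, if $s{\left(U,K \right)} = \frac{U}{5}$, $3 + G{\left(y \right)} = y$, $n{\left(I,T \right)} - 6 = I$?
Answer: $10$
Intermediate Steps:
$n{\left(I,T \right)} = 6 + I$
$G{\left(y \right)} = -3 + y$
$s{\left(U,K \right)} = \frac{U}{5}$ ($s{\left(U,K \right)} = U \frac{1}{5} = \frac{U}{5}$)
$k{\left(V,t \right)} = - \frac{3}{V} + \frac{t}{12}$ ($k{\left(V,t \right)} = \frac{t}{6 + 6} - \frac{3}{V} = \frac{t}{12} - \frac{3}{V} = - \frac{3}{V} + \frac{t}{12}$)
$f = 0$
$f k{\left(s{\left(4,G{\left(-3 \right)} \right)},0 \right)} + 10 = 0 \left(- \frac{3}{\frac{1}{5} \cdot 4} + \frac{1}{12} \cdot 0\right) + 10 = 0 \left(- \frac{3}{\frac{4}{5}} + 0\right) + 10 = 0 \left(\left(-3\right) \frac{5}{4} + 0\right) + 10 = 0 \left(- \frac{15}{4} + 0\right) + 10 = 0 \left(- \frac{15}{4}\right) + 10 = 0 + 10 = 10$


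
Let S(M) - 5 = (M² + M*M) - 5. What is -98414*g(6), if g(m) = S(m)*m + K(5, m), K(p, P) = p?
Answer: -43006918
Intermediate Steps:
S(M) = 2*M² (S(M) = 5 + ((M² + M*M) - 5) = 5 + ((M² + M²) - 5) = 5 + (2*M² - 5) = 5 + (-5 + 2*M²) = 2*M²)
g(m) = 5 + 2*m³ (g(m) = (2*m²)*m + 5 = 2*m³ + 5 = 5 + 2*m³)
-98414*g(6) = -98414*(5 + 2*6³) = -98414*(5 + 2*216) = -98414*(5 + 432) = -98414*437 = -43006918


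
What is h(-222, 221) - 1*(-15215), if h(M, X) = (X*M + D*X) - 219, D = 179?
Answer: 5493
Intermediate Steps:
h(M, X) = -219 + 179*X + M*X (h(M, X) = (X*M + 179*X) - 219 = (M*X + 179*X) - 219 = (179*X + M*X) - 219 = -219 + 179*X + M*X)
h(-222, 221) - 1*(-15215) = (-219 + 179*221 - 222*221) - 1*(-15215) = (-219 + 39559 - 49062) + 15215 = -9722 + 15215 = 5493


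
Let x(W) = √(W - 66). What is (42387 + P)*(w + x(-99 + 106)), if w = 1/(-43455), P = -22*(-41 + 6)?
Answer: -43157/43455 + 43157*I*√59 ≈ -0.99314 + 3.315e+5*I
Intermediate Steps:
x(W) = √(-66 + W)
P = 770 (P = -22*(-35) = 770)
w = -1/43455 ≈ -2.3012e-5
(42387 + P)*(w + x(-99 + 106)) = (42387 + 770)*(-1/43455 + √(-66 + (-99 + 106))) = 43157*(-1/43455 + √(-66 + 7)) = 43157*(-1/43455 + √(-59)) = 43157*(-1/43455 + I*√59) = -43157/43455 + 43157*I*√59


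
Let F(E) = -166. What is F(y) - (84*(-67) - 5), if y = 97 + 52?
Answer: 5467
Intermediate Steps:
y = 149
F(y) - (84*(-67) - 5) = -166 - (84*(-67) - 5) = -166 - (-5628 - 5) = -166 - 1*(-5633) = -166 + 5633 = 5467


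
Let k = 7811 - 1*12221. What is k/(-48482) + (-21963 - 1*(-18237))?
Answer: -12902823/3463 ≈ -3725.9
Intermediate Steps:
k = -4410 (k = 7811 - 12221 = -4410)
k/(-48482) + (-21963 - 1*(-18237)) = -4410/(-48482) + (-21963 - 1*(-18237)) = -4410*(-1/48482) + (-21963 + 18237) = 315/3463 - 3726 = -12902823/3463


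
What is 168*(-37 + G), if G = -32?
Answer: -11592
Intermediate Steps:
168*(-37 + G) = 168*(-37 - 32) = 168*(-69) = -11592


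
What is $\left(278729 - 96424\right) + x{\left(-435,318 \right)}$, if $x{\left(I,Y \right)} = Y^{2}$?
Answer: $283429$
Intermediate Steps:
$\left(278729 - 96424\right) + x{\left(-435,318 \right)} = \left(278729 - 96424\right) + 318^{2} = 182305 + 101124 = 283429$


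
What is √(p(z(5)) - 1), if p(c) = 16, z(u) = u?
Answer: √15 ≈ 3.8730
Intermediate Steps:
√(p(z(5)) - 1) = √(16 - 1) = √15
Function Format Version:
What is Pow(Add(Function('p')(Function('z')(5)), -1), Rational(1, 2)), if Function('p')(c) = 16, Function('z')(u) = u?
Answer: Pow(15, Rational(1, 2)) ≈ 3.8730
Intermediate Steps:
Pow(Add(Function('p')(Function('z')(5)), -1), Rational(1, 2)) = Pow(Add(16, -1), Rational(1, 2)) = Pow(15, Rational(1, 2))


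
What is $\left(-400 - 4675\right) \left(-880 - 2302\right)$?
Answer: $16148650$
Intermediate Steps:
$\left(-400 - 4675\right) \left(-880 - 2302\right) = \left(-5075\right) \left(-3182\right) = 16148650$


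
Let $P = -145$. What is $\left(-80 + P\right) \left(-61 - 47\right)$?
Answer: $24300$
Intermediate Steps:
$\left(-80 + P\right) \left(-61 - 47\right) = \left(-80 - 145\right) \left(-61 - 47\right) = - 225 \left(-61 - 47\right) = \left(-225\right) \left(-108\right) = 24300$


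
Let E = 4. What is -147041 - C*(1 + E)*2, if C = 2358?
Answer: -170621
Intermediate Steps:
-147041 - C*(1 + E)*2 = -147041 - 2358*(1 + 4)*2 = -147041 - 2358*5*2 = -147041 - 2358*10 = -147041 - 1*23580 = -147041 - 23580 = -170621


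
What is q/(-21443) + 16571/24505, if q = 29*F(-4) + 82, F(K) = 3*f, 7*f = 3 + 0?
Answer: 2466861996/3678225005 ≈ 0.67067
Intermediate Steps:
f = 3/7 (f = (3 + 0)/7 = (⅐)*3 = 3/7 ≈ 0.42857)
F(K) = 9/7 (F(K) = 3*(3/7) = 9/7)
q = 835/7 (q = 29*(9/7) + 82 = 261/7 + 82 = 835/7 ≈ 119.29)
q/(-21443) + 16571/24505 = (835/7)/(-21443) + 16571/24505 = (835/7)*(-1/21443) + 16571*(1/24505) = -835/150101 + 16571/24505 = 2466861996/3678225005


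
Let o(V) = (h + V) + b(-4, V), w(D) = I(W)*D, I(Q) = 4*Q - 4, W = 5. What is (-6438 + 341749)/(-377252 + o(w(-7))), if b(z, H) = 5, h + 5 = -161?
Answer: -335311/377525 ≈ -0.88818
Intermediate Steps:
h = -166 (h = -5 - 161 = -166)
I(Q) = -4 + 4*Q
w(D) = 16*D (w(D) = (-4 + 4*5)*D = (-4 + 20)*D = 16*D)
o(V) = -161 + V (o(V) = (-166 + V) + 5 = -161 + V)
(-6438 + 341749)/(-377252 + o(w(-7))) = (-6438 + 341749)/(-377252 + (-161 + 16*(-7))) = 335311/(-377252 + (-161 - 112)) = 335311/(-377252 - 273) = 335311/(-377525) = 335311*(-1/377525) = -335311/377525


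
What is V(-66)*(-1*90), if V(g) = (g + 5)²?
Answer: -334890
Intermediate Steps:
V(g) = (5 + g)²
V(-66)*(-1*90) = (5 - 66)²*(-1*90) = (-61)²*(-90) = 3721*(-90) = -334890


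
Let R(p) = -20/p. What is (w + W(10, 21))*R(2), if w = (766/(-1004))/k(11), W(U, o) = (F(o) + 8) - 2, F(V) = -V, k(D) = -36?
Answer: 1353485/9036 ≈ 149.79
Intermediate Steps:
W(U, o) = 6 - o (W(U, o) = (-o + 8) - 2 = (8 - o) - 2 = 6 - o)
w = 383/18072 (w = (766/(-1004))/(-36) = (766*(-1/1004))*(-1/36) = -383/502*(-1/36) = 383/18072 ≈ 0.021193)
(w + W(10, 21))*R(2) = (383/18072 + (6 - 1*21))*(-20/2) = (383/18072 + (6 - 21))*(-20*½) = (383/18072 - 15)*(-10) = -270697/18072*(-10) = 1353485/9036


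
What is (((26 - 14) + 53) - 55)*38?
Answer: 380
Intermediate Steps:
(((26 - 14) + 53) - 55)*38 = ((12 + 53) - 55)*38 = (65 - 55)*38 = 10*38 = 380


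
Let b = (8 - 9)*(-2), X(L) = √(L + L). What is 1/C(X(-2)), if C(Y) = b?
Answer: ½ ≈ 0.50000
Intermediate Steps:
X(L) = √2*√L (X(L) = √(2*L) = √2*√L)
b = 2 (b = -1*(-2) = 2)
C(Y) = 2
1/C(X(-2)) = 1/2 = ½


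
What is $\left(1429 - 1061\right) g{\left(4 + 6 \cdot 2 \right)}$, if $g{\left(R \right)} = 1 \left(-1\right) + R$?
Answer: $5520$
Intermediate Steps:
$g{\left(R \right)} = -1 + R$
$\left(1429 - 1061\right) g{\left(4 + 6 \cdot 2 \right)} = \left(1429 - 1061\right) \left(-1 + \left(4 + 6 \cdot 2\right)\right) = 368 \left(-1 + \left(4 + 12\right)\right) = 368 \left(-1 + 16\right) = 368 \cdot 15 = 5520$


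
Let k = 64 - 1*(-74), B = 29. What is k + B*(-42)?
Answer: -1080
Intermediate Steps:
k = 138 (k = 64 + 74 = 138)
k + B*(-42) = 138 + 29*(-42) = 138 - 1218 = -1080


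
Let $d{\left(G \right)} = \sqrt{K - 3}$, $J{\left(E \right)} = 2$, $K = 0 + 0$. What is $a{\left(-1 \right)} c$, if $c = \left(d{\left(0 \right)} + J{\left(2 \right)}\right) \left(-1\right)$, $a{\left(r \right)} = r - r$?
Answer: $0$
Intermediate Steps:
$K = 0$
$a{\left(r \right)} = 0$
$d{\left(G \right)} = i \sqrt{3}$ ($d{\left(G \right)} = \sqrt{0 - 3} = \sqrt{-3} = i \sqrt{3}$)
$c = -2 - i \sqrt{3}$ ($c = \left(i \sqrt{3} + 2\right) \left(-1\right) = \left(2 + i \sqrt{3}\right) \left(-1\right) = -2 - i \sqrt{3} \approx -2.0 - 1.732 i$)
$a{\left(-1 \right)} c = 0 \left(-2 - i \sqrt{3}\right) = 0$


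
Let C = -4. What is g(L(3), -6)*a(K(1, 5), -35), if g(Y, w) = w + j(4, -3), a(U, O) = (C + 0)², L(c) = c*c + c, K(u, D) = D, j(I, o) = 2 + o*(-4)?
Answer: 128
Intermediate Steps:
j(I, o) = 2 - 4*o
L(c) = c + c² (L(c) = c² + c = c + c²)
a(U, O) = 16 (a(U, O) = (-4 + 0)² = (-4)² = 16)
g(Y, w) = 14 + w (g(Y, w) = w + (2 - 4*(-3)) = w + (2 + 12) = w + 14 = 14 + w)
g(L(3), -6)*a(K(1, 5), -35) = (14 - 6)*16 = 8*16 = 128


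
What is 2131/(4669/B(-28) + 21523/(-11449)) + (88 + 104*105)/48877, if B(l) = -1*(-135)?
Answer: 161542898834713/2470721401552 ≈ 65.383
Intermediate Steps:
B(l) = 135
2131/(4669/B(-28) + 21523/(-11449)) + (88 + 104*105)/48877 = 2131/(4669/135 + 21523/(-11449)) + (88 + 104*105)/48877 = 2131/(4669*(1/135) + 21523*(-1/11449)) + (88 + 10920)*(1/48877) = 2131/(4669/135 - 21523/11449) + 11008*(1/48877) = 2131/(50549776/1545615) + 11008/48877 = 2131*(1545615/50549776) + 11008/48877 = 3293705565/50549776 + 11008/48877 = 161542898834713/2470721401552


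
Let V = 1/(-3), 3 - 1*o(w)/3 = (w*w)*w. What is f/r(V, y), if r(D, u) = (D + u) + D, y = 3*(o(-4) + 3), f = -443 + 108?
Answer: -1005/1834 ≈ -0.54798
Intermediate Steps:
o(w) = 9 - 3*w³ (o(w) = 9 - 3*w*w*w = 9 - 3*w²*w = 9 - 3*w³)
f = -335
y = 612 (y = 3*((9 - 3*(-4)³) + 3) = 3*((9 - 3*(-64)) + 3) = 3*((9 + 192) + 3) = 3*(201 + 3) = 3*204 = 612)
V = -⅓ ≈ -0.33333
r(D, u) = u + 2*D
f/r(V, y) = -335/(612 + 2*(-⅓)) = -335/(612 - ⅔) = -335/1834/3 = -335*3/1834 = -1005/1834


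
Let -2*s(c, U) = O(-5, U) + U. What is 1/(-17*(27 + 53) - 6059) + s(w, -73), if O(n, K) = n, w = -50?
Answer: 289340/7419 ≈ 39.000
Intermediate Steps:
s(c, U) = 5/2 - U/2 (s(c, U) = -(-5 + U)/2 = 5/2 - U/2)
1/(-17*(27 + 53) - 6059) + s(w, -73) = 1/(-17*(27 + 53) - 6059) + (5/2 - ½*(-73)) = 1/(-17*80 - 6059) + (5/2 + 73/2) = 1/(-1360 - 6059) + 39 = 1/(-7419) + 39 = -1/7419 + 39 = 289340/7419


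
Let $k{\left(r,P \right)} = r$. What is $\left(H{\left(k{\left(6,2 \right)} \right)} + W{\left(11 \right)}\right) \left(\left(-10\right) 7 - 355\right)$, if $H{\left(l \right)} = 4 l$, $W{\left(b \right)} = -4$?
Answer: $-8500$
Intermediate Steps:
$\left(H{\left(k{\left(6,2 \right)} \right)} + W{\left(11 \right)}\right) \left(\left(-10\right) 7 - 355\right) = \left(4 \cdot 6 - 4\right) \left(\left(-10\right) 7 - 355\right) = \left(24 - 4\right) \left(-70 - 355\right) = 20 \left(-425\right) = -8500$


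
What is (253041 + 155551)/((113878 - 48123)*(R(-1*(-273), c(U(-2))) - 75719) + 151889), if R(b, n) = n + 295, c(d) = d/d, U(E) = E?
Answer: -102148/1239821869 ≈ -8.2389e-5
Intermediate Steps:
c(d) = 1
R(b, n) = 295 + n
(253041 + 155551)/((113878 - 48123)*(R(-1*(-273), c(U(-2))) - 75719) + 151889) = (253041 + 155551)/((113878 - 48123)*((295 + 1) - 75719) + 151889) = 408592/(65755*(296 - 75719) + 151889) = 408592/(65755*(-75423) + 151889) = 408592/(-4959439365 + 151889) = 408592/(-4959287476) = 408592*(-1/4959287476) = -102148/1239821869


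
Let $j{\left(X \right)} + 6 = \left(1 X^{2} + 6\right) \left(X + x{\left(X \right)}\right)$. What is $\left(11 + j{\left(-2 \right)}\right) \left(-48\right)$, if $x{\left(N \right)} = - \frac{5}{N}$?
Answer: $-480$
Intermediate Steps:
$j{\left(X \right)} = -6 + \left(6 + X^{2}\right) \left(X - \frac{5}{X}\right)$ ($j{\left(X \right)} = -6 + \left(1 X^{2} + 6\right) \left(X - \frac{5}{X}\right) = -6 + \left(X^{2} + 6\right) \left(X - \frac{5}{X}\right) = -6 + \left(6 + X^{2}\right) \left(X - \frac{5}{X}\right)$)
$\left(11 + j{\left(-2 \right)}\right) \left(-48\right) = \left(11 - \left(8 - 15 + 8\right)\right) \left(-48\right) = \left(11 - 1\right) \left(-48\right) = 10 \left(-48\right) = -480$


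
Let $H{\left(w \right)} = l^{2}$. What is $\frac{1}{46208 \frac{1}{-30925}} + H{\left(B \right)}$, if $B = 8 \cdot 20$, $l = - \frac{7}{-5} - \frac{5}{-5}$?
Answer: $\frac{5880827}{1155200} \approx 5.0907$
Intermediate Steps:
$l = \frac{12}{5}$ ($l = \left(-7\right) \left(- \frac{1}{5}\right) - -1 = \frac{7}{5} + 1 = \frac{12}{5} \approx 2.4$)
$B = 160$
$H{\left(w \right)} = \frac{144}{25}$ ($H{\left(w \right)} = \left(\frac{12}{5}\right)^{2} = \frac{144}{25}$)
$\frac{1}{46208 \frac{1}{-30925}} + H{\left(B \right)} = \frac{1}{46208 \frac{1}{-30925}} + \frac{144}{25} = \frac{1}{46208 \left(- \frac{1}{30925}\right)} + \frac{144}{25} = \frac{1}{- \frac{46208}{30925}} + \frac{144}{25} = - \frac{30925}{46208} + \frac{144}{25} = \frac{5880827}{1155200}$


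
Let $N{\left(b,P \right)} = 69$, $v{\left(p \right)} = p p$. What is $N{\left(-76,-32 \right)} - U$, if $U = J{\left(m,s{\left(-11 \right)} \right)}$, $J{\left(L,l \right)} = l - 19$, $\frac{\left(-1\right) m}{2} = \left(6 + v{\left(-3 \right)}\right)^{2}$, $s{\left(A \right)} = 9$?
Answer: $79$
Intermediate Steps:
$v{\left(p \right)} = p^{2}$
$m = -450$ ($m = - 2 \left(6 + \left(-3\right)^{2}\right)^{2} = - 2 \left(6 + 9\right)^{2} = - 2 \cdot 15^{2} = \left(-2\right) 225 = -450$)
$J{\left(L,l \right)} = -19 + l$
$U = -10$ ($U = -19 + 9 = -10$)
$N{\left(-76,-32 \right)} - U = 69 - -10 = 69 + 10 = 79$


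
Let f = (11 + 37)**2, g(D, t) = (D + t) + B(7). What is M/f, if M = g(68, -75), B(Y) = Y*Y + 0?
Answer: 7/384 ≈ 0.018229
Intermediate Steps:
B(Y) = Y**2 (B(Y) = Y**2 + 0 = Y**2)
g(D, t) = 49 + D + t (g(D, t) = (D + t) + 7**2 = (D + t) + 49 = 49 + D + t)
f = 2304 (f = 48**2 = 2304)
M = 42 (M = 49 + 68 - 75 = 42)
M/f = 42/2304 = 42*(1/2304) = 7/384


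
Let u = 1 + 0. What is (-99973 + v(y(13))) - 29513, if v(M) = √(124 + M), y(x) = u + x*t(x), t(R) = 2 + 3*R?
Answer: -129486 + √658 ≈ -1.2946e+5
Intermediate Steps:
u = 1
y(x) = 1 + x*(2 + 3*x)
(-99973 + v(y(13))) - 29513 = (-99973 + √(124 + (1 + 13*(2 + 3*13)))) - 29513 = (-99973 + √(124 + (1 + 13*(2 + 39)))) - 29513 = (-99973 + √(124 + (1 + 13*41))) - 29513 = (-99973 + √(124 + (1 + 533))) - 29513 = (-99973 + √(124 + 534)) - 29513 = (-99973 + √658) - 29513 = -129486 + √658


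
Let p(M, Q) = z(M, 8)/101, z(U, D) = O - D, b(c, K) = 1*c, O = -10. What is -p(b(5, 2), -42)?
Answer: 18/101 ≈ 0.17822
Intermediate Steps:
b(c, K) = c
z(U, D) = -10 - D
p(M, Q) = -18/101 (p(M, Q) = (-10 - 1*8)/101 = (-10 - 8)*(1/101) = -18*1/101 = -18/101)
-p(b(5, 2), -42) = -1*(-18/101) = 18/101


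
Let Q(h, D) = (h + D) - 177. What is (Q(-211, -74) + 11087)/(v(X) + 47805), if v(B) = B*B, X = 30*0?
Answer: 2125/9561 ≈ 0.22226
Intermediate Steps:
X = 0
v(B) = B**2
Q(h, D) = -177 + D + h (Q(h, D) = (D + h) - 177 = -177 + D + h)
(Q(-211, -74) + 11087)/(v(X) + 47805) = ((-177 - 74 - 211) + 11087)/(0**2 + 47805) = (-462 + 11087)/(0 + 47805) = 10625/47805 = 10625*(1/47805) = 2125/9561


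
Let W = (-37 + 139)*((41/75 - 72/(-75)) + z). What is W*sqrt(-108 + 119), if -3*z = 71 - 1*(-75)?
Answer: -120258*sqrt(11)/25 ≈ -15954.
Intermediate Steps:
z = -146/3 (z = -(71 - 1*(-75))/3 = -(71 + 75)/3 = -1/3*146 = -146/3 ≈ -48.667)
W = -120258/25 (W = (-37 + 139)*((41/75 - 72/(-75)) - 146/3) = 102*((41*(1/75) - 72*(-1/75)) - 146/3) = 102*((41/75 + 24/25) - 146/3) = 102*(113/75 - 146/3) = 102*(-1179/25) = -120258/25 ≈ -4810.3)
W*sqrt(-108 + 119) = -120258*sqrt(-108 + 119)/25 = -120258*sqrt(11)/25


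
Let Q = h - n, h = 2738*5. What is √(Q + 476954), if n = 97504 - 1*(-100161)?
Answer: √292979 ≈ 541.28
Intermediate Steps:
h = 13690
n = 197665 (n = 97504 + 100161 = 197665)
Q = -183975 (Q = 13690 - 1*197665 = 13690 - 197665 = -183975)
√(Q + 476954) = √(-183975 + 476954) = √292979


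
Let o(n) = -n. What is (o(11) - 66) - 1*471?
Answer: -548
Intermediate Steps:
(o(11) - 66) - 1*471 = (-1*11 - 66) - 1*471 = (-11 - 66) - 471 = -77 - 471 = -548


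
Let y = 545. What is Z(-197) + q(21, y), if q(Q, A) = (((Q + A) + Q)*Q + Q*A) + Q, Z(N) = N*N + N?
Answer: 62405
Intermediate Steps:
Z(N) = N + N**2 (Z(N) = N**2 + N = N + N**2)
q(Q, A) = Q + A*Q + Q*(A + 2*Q) (q(Q, A) = (((A + Q) + Q)*Q + A*Q) + Q = ((A + 2*Q)*Q + A*Q) + Q = (Q*(A + 2*Q) + A*Q) + Q = (A*Q + Q*(A + 2*Q)) + Q = Q + A*Q + Q*(A + 2*Q))
Z(-197) + q(21, y) = -197*(1 - 197) + 21*(1 + 2*545 + 2*21) = -197*(-196) + 21*(1 + 1090 + 42) = 38612 + 21*1133 = 38612 + 23793 = 62405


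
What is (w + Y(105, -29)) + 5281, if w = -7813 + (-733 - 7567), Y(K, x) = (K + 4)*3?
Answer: -10505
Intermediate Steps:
Y(K, x) = 12 + 3*K (Y(K, x) = (4 + K)*3 = 12 + 3*K)
w = -16113 (w = -7813 - 8300 = -16113)
(w + Y(105, -29)) + 5281 = (-16113 + (12 + 3*105)) + 5281 = (-16113 + (12 + 315)) + 5281 = (-16113 + 327) + 5281 = -15786 + 5281 = -10505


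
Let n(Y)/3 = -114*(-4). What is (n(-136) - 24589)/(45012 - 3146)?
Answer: -2111/3806 ≈ -0.55465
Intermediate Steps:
n(Y) = 1368 (n(Y) = 3*(-114*(-4)) = 3*456 = 1368)
(n(-136) - 24589)/(45012 - 3146) = (1368 - 24589)/(45012 - 3146) = -23221/41866 = -23221*1/41866 = -2111/3806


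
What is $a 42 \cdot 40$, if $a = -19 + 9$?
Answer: $-16800$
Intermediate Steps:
$a = -10$
$a 42 \cdot 40 = \left(-10\right) 42 \cdot 40 = \left(-420\right) 40 = -16800$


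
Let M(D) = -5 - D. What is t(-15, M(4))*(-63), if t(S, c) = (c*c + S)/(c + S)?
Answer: 693/4 ≈ 173.25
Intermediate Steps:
t(S, c) = (S + c²)/(S + c) (t(S, c) = (c² + S)/(S + c) = (S + c²)/(S + c))
t(-15, M(4))*(-63) = ((-15 + (-5 - 1*4)²)/(-15 + (-5 - 1*4)))*(-63) = ((-15 + (-5 - 4)²)/(-15 + (-5 - 4)))*(-63) = ((-15 + (-9)²)/(-15 - 9))*(-63) = ((-15 + 81)/(-24))*(-63) = -1/24*66*(-63) = -11/4*(-63) = 693/4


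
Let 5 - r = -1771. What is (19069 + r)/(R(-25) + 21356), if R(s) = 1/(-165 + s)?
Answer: 3960550/4057639 ≈ 0.97607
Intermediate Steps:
r = 1776 (r = 5 - 1*(-1771) = 5 + 1771 = 1776)
(19069 + r)/(R(-25) + 21356) = (19069 + 1776)/(1/(-165 - 25) + 21356) = 20845/(1/(-190) + 21356) = 20845/(-1/190 + 21356) = 20845/(4057639/190) = 20845*(190/4057639) = 3960550/4057639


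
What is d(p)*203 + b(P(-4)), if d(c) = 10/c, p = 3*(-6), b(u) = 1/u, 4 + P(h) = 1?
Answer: -1018/9 ≈ -113.11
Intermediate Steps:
P(h) = -3 (P(h) = -4 + 1 = -3)
p = -18
d(p)*203 + b(P(-4)) = (10/(-18))*203 + 1/(-3) = (10*(-1/18))*203 - ⅓ = -5/9*203 - ⅓ = -1015/9 - ⅓ = -1018/9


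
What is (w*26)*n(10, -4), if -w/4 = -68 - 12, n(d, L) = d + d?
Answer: 166400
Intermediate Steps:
n(d, L) = 2*d
w = 320 (w = -4*(-68 - 12) = -4*(-80) = 320)
(w*26)*n(10, -4) = (320*26)*(2*10) = 8320*20 = 166400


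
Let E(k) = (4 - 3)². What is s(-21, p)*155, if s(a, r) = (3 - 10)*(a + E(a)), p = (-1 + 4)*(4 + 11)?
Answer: 21700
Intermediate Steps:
E(k) = 1 (E(k) = 1² = 1)
p = 45 (p = 3*15 = 45)
s(a, r) = -7 - 7*a (s(a, r) = (3 - 10)*(a + 1) = -7*(1 + a) = -7 - 7*a)
s(-21, p)*155 = (-7 - 7*(-21))*155 = (-7 + 147)*155 = 140*155 = 21700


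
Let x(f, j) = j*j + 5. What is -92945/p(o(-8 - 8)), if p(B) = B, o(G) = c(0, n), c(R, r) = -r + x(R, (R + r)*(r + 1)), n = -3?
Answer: -92945/44 ≈ -2112.4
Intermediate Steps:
x(f, j) = 5 + j**2 (x(f, j) = j**2 + 5 = 5 + j**2)
c(R, r) = 5 - r + (1 + r)**2*(R + r)**2 (c(R, r) = -r + (5 + ((R + r)*(r + 1))**2) = -r + (5 + ((R + r)*(1 + r))**2) = -r + (5 + ((1 + r)*(R + r))**2) = -r + (5 + (1 + r)**2*(R + r)**2) = 5 - r + (1 + r)**2*(R + r)**2)
o(G) = 44 (o(G) = 5 + (0 - 3 + (-3)**2 + 0*(-3))**2 - 1*(-3) = 5 + (0 - 3 + 9 + 0)**2 + 3 = 5 + 6**2 + 3 = 5 + 36 + 3 = 44)
-92945/p(o(-8 - 8)) = -92945/44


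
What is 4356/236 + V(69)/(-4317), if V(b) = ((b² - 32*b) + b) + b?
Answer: 1514148/84901 ≈ 17.834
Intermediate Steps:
V(b) = b² - 30*b (V(b) = (b² - 31*b) + b = b² - 30*b)
4356/236 + V(69)/(-4317) = 4356/236 + (69*(-30 + 69))/(-4317) = 4356*(1/236) + (69*39)*(-1/4317) = 1089/59 + 2691*(-1/4317) = 1089/59 - 897/1439 = 1514148/84901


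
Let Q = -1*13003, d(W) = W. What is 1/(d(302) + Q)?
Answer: -1/12701 ≈ -7.8734e-5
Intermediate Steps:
Q = -13003
1/(d(302) + Q) = 1/(302 - 13003) = 1/(-12701) = -1/12701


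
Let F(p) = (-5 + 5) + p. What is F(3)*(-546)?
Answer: -1638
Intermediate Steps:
F(p) = p (F(p) = 0 + p = p)
F(3)*(-546) = 3*(-546) = -1638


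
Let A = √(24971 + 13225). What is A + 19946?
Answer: 19946 + 6*√1061 ≈ 20141.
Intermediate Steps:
A = 6*√1061 (A = √38196 = 6*√1061 ≈ 195.44)
A + 19946 = 6*√1061 + 19946 = 19946 + 6*√1061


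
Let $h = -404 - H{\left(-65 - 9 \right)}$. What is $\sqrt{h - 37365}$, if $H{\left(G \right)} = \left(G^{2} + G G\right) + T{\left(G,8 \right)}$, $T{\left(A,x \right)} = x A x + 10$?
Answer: $i \sqrt{43995} \approx 209.75 i$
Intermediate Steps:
$T{\left(A,x \right)} = 10 + A x^{2}$ ($T{\left(A,x \right)} = A x x + 10 = A x^{2} + 10 = 10 + A x^{2}$)
$H{\left(G \right)} = 10 + 2 G^{2} + 64 G$ ($H{\left(G \right)} = \left(G^{2} + G G\right) + \left(10 + G 8^{2}\right) = \left(G^{2} + G^{2}\right) + \left(10 + G 64\right) = 2 G^{2} + \left(10 + 64 G\right) = 10 + 2 G^{2} + 64 G$)
$h = -6630$ ($h = -404 - \left(10 + 2 \left(-65 - 9\right)^{2} + 64 \left(-65 - 9\right)\right) = -404 - \left(10 + 2 \left(-74\right)^{2} + 64 \left(-74\right)\right) = -404 - \left(10 + 2 \cdot 5476 - 4736\right) = -404 - \left(10 + 10952 - 4736\right) = -404 - 6226 = -6630$)
$\sqrt{h - 37365} = \sqrt{-6630 - 37365} = \sqrt{-43995} = i \sqrt{43995}$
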